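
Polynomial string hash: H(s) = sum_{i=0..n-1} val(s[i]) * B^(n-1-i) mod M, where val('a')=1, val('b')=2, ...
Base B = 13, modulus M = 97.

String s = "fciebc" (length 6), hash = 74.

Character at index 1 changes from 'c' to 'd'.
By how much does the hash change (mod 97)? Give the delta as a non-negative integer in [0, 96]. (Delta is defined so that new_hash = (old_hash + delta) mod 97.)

Delta formula: (val(new) - val(old)) * B^(n-1-k) mod M
  val('d') - val('c') = 4 - 3 = 1
  B^(n-1-k) = 13^4 mod 97 = 43
  Delta = 1 * 43 mod 97 = 43

Answer: 43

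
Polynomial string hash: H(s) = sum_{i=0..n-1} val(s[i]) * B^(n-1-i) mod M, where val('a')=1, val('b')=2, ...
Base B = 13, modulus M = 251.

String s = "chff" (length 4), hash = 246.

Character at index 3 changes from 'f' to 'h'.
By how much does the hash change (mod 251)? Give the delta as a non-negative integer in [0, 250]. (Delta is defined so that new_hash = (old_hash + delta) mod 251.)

Delta formula: (val(new) - val(old)) * B^(n-1-k) mod M
  val('h') - val('f') = 8 - 6 = 2
  B^(n-1-k) = 13^0 mod 251 = 1
  Delta = 2 * 1 mod 251 = 2

Answer: 2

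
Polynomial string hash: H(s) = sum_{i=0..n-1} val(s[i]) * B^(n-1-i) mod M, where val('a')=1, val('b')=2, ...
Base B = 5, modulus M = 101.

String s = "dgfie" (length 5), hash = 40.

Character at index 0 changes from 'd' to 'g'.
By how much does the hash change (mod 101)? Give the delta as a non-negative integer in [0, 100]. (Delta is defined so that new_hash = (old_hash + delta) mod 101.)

Answer: 57

Derivation:
Delta formula: (val(new) - val(old)) * B^(n-1-k) mod M
  val('g') - val('d') = 7 - 4 = 3
  B^(n-1-k) = 5^4 mod 101 = 19
  Delta = 3 * 19 mod 101 = 57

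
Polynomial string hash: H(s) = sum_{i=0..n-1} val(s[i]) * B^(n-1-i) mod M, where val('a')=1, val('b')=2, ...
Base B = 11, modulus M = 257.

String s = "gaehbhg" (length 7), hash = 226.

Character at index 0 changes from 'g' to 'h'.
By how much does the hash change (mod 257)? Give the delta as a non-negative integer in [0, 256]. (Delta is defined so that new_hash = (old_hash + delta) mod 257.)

Delta formula: (val(new) - val(old)) * B^(n-1-k) mod M
  val('h') - val('g') = 8 - 7 = 1
  B^(n-1-k) = 11^6 mod 257 = 60
  Delta = 1 * 60 mod 257 = 60

Answer: 60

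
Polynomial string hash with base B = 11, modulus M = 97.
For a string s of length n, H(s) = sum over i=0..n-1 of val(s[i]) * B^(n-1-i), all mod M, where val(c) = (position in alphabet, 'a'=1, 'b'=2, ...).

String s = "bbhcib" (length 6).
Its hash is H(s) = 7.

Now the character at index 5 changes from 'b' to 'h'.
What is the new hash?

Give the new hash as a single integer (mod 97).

Answer: 13

Derivation:
val('b') = 2, val('h') = 8
Position k = 5, exponent = n-1-k = 0
B^0 mod M = 11^0 mod 97 = 1
Delta = (8 - 2) * 1 mod 97 = 6
New hash = (7 + 6) mod 97 = 13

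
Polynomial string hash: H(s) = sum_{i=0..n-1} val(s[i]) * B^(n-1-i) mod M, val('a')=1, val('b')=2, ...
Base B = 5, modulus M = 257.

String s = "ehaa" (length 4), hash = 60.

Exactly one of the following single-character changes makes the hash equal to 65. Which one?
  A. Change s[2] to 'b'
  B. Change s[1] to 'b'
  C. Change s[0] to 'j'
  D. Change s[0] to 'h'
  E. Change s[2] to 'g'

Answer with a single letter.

Option A: s[2]='a'->'b', delta=(2-1)*5^1 mod 257 = 5, hash=60+5 mod 257 = 65 <-- target
Option B: s[1]='h'->'b', delta=(2-8)*5^2 mod 257 = 107, hash=60+107 mod 257 = 167
Option C: s[0]='e'->'j', delta=(10-5)*5^3 mod 257 = 111, hash=60+111 mod 257 = 171
Option D: s[0]='e'->'h', delta=(8-5)*5^3 mod 257 = 118, hash=60+118 mod 257 = 178
Option E: s[2]='a'->'g', delta=(7-1)*5^1 mod 257 = 30, hash=60+30 mod 257 = 90

Answer: A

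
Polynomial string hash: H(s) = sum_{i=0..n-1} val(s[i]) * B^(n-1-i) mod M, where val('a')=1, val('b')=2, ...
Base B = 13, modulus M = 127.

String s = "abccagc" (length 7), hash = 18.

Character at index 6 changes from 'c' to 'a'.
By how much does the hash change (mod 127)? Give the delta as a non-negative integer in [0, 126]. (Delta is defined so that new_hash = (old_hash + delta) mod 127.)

Answer: 125

Derivation:
Delta formula: (val(new) - val(old)) * B^(n-1-k) mod M
  val('a') - val('c') = 1 - 3 = -2
  B^(n-1-k) = 13^0 mod 127 = 1
  Delta = -2 * 1 mod 127 = 125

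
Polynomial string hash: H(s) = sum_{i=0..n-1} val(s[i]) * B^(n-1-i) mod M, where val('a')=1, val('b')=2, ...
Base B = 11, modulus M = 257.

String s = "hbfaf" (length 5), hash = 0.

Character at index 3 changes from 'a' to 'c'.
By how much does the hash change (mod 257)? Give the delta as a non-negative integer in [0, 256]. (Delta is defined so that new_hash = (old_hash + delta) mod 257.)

Delta formula: (val(new) - val(old)) * B^(n-1-k) mod M
  val('c') - val('a') = 3 - 1 = 2
  B^(n-1-k) = 11^1 mod 257 = 11
  Delta = 2 * 11 mod 257 = 22

Answer: 22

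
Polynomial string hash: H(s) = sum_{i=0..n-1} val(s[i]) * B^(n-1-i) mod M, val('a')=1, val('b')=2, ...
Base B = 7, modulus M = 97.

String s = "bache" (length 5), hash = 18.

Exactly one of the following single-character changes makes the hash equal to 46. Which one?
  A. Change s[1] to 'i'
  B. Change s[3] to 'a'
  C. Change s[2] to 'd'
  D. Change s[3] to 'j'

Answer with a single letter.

Answer: A

Derivation:
Option A: s[1]='a'->'i', delta=(9-1)*7^3 mod 97 = 28, hash=18+28 mod 97 = 46 <-- target
Option B: s[3]='h'->'a', delta=(1-8)*7^1 mod 97 = 48, hash=18+48 mod 97 = 66
Option C: s[2]='c'->'d', delta=(4-3)*7^2 mod 97 = 49, hash=18+49 mod 97 = 67
Option D: s[3]='h'->'j', delta=(10-8)*7^1 mod 97 = 14, hash=18+14 mod 97 = 32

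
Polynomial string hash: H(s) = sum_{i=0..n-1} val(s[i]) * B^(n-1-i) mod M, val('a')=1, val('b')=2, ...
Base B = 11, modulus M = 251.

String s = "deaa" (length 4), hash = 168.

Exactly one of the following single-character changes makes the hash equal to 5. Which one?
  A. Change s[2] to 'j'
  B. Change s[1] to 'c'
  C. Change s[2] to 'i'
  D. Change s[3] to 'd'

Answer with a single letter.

Answer: C

Derivation:
Option A: s[2]='a'->'j', delta=(10-1)*11^1 mod 251 = 99, hash=168+99 mod 251 = 16
Option B: s[1]='e'->'c', delta=(3-5)*11^2 mod 251 = 9, hash=168+9 mod 251 = 177
Option C: s[2]='a'->'i', delta=(9-1)*11^1 mod 251 = 88, hash=168+88 mod 251 = 5 <-- target
Option D: s[3]='a'->'d', delta=(4-1)*11^0 mod 251 = 3, hash=168+3 mod 251 = 171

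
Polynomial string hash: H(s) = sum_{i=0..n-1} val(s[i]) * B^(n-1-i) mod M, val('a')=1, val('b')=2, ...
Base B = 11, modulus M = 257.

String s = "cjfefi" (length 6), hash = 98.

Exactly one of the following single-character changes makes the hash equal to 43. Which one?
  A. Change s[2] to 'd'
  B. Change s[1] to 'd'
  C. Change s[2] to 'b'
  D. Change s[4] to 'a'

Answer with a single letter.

Answer: D

Derivation:
Option A: s[2]='f'->'d', delta=(4-6)*11^3 mod 257 = 165, hash=98+165 mod 257 = 6
Option B: s[1]='j'->'d', delta=(4-10)*11^4 mod 257 = 48, hash=98+48 mod 257 = 146
Option C: s[2]='f'->'b', delta=(2-6)*11^3 mod 257 = 73, hash=98+73 mod 257 = 171
Option D: s[4]='f'->'a', delta=(1-6)*11^1 mod 257 = 202, hash=98+202 mod 257 = 43 <-- target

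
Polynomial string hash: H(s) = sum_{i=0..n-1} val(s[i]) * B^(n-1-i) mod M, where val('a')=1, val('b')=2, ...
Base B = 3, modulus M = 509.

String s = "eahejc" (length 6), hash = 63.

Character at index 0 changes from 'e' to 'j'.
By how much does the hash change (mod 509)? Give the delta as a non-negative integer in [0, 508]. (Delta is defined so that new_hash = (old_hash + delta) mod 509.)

Answer: 197

Derivation:
Delta formula: (val(new) - val(old)) * B^(n-1-k) mod M
  val('j') - val('e') = 10 - 5 = 5
  B^(n-1-k) = 3^5 mod 509 = 243
  Delta = 5 * 243 mod 509 = 197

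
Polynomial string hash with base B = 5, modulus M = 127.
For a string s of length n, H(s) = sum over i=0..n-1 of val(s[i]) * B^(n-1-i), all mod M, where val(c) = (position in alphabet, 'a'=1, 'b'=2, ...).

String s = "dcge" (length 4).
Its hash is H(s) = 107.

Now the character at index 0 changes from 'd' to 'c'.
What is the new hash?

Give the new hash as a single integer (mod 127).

val('d') = 4, val('c') = 3
Position k = 0, exponent = n-1-k = 3
B^3 mod M = 5^3 mod 127 = 125
Delta = (3 - 4) * 125 mod 127 = 2
New hash = (107 + 2) mod 127 = 109

Answer: 109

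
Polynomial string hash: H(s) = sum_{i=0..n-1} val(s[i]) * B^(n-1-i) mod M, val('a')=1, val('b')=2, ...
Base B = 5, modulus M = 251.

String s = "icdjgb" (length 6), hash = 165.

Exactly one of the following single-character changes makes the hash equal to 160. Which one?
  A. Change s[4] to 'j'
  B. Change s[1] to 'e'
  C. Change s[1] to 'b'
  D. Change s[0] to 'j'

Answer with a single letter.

Answer: B

Derivation:
Option A: s[4]='g'->'j', delta=(10-7)*5^1 mod 251 = 15, hash=165+15 mod 251 = 180
Option B: s[1]='c'->'e', delta=(5-3)*5^4 mod 251 = 246, hash=165+246 mod 251 = 160 <-- target
Option C: s[1]='c'->'b', delta=(2-3)*5^4 mod 251 = 128, hash=165+128 mod 251 = 42
Option D: s[0]='i'->'j', delta=(10-9)*5^5 mod 251 = 113, hash=165+113 mod 251 = 27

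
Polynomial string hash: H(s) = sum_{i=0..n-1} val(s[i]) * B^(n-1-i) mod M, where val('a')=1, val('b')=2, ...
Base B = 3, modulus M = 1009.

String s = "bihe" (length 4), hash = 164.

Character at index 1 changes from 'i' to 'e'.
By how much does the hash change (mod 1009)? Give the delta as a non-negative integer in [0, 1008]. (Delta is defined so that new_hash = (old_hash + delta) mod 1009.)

Delta formula: (val(new) - val(old)) * B^(n-1-k) mod M
  val('e') - val('i') = 5 - 9 = -4
  B^(n-1-k) = 3^2 mod 1009 = 9
  Delta = -4 * 9 mod 1009 = 973

Answer: 973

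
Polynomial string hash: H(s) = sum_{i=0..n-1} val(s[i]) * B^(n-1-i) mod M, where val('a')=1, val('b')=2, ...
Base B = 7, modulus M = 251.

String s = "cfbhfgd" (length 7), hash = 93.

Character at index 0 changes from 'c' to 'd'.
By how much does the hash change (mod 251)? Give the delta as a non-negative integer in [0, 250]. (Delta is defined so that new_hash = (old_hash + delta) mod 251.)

Delta formula: (val(new) - val(old)) * B^(n-1-k) mod M
  val('d') - val('c') = 4 - 3 = 1
  B^(n-1-k) = 7^6 mod 251 = 181
  Delta = 1 * 181 mod 251 = 181

Answer: 181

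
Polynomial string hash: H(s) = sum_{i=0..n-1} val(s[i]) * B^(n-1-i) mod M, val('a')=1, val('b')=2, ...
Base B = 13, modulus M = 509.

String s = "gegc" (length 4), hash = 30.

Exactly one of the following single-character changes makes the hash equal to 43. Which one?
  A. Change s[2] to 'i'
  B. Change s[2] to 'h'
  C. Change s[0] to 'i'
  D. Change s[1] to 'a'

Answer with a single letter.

Answer: B

Derivation:
Option A: s[2]='g'->'i', delta=(9-7)*13^1 mod 509 = 26, hash=30+26 mod 509 = 56
Option B: s[2]='g'->'h', delta=(8-7)*13^1 mod 509 = 13, hash=30+13 mod 509 = 43 <-- target
Option C: s[0]='g'->'i', delta=(9-7)*13^3 mod 509 = 322, hash=30+322 mod 509 = 352
Option D: s[1]='e'->'a', delta=(1-5)*13^2 mod 509 = 342, hash=30+342 mod 509 = 372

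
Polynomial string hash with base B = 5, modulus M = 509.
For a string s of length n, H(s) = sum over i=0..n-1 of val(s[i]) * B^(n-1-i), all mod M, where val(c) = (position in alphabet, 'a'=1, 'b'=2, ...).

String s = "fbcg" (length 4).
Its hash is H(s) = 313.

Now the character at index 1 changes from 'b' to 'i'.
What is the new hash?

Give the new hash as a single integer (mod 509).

Answer: 488

Derivation:
val('b') = 2, val('i') = 9
Position k = 1, exponent = n-1-k = 2
B^2 mod M = 5^2 mod 509 = 25
Delta = (9 - 2) * 25 mod 509 = 175
New hash = (313 + 175) mod 509 = 488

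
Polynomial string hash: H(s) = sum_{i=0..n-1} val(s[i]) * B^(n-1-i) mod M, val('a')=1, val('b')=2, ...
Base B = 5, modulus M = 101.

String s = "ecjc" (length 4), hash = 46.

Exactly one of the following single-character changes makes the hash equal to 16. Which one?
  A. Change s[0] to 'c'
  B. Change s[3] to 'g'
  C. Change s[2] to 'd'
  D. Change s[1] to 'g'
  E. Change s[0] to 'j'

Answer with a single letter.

Option A: s[0]='e'->'c', delta=(3-5)*5^3 mod 101 = 53, hash=46+53 mod 101 = 99
Option B: s[3]='c'->'g', delta=(7-3)*5^0 mod 101 = 4, hash=46+4 mod 101 = 50
Option C: s[2]='j'->'d', delta=(4-10)*5^1 mod 101 = 71, hash=46+71 mod 101 = 16 <-- target
Option D: s[1]='c'->'g', delta=(7-3)*5^2 mod 101 = 100, hash=46+100 mod 101 = 45
Option E: s[0]='e'->'j', delta=(10-5)*5^3 mod 101 = 19, hash=46+19 mod 101 = 65

Answer: C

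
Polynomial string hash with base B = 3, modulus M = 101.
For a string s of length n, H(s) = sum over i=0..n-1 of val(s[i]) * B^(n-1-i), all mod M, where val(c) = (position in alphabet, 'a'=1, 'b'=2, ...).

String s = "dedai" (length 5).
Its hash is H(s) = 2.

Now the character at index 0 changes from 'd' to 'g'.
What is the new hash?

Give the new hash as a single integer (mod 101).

val('d') = 4, val('g') = 7
Position k = 0, exponent = n-1-k = 4
B^4 mod M = 3^4 mod 101 = 81
Delta = (7 - 4) * 81 mod 101 = 41
New hash = (2 + 41) mod 101 = 43

Answer: 43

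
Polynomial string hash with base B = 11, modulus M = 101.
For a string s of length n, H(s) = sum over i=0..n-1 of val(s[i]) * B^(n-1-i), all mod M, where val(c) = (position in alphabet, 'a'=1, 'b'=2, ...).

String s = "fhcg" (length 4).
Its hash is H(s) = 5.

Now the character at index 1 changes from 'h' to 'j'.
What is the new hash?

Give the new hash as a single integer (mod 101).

val('h') = 8, val('j') = 10
Position k = 1, exponent = n-1-k = 2
B^2 mod M = 11^2 mod 101 = 20
Delta = (10 - 8) * 20 mod 101 = 40
New hash = (5 + 40) mod 101 = 45

Answer: 45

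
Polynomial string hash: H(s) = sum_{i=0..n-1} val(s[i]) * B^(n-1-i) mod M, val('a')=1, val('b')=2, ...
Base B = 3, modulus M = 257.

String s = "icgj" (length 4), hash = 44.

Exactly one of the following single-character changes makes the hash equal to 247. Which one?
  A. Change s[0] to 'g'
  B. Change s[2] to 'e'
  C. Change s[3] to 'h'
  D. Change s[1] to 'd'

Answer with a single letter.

Option A: s[0]='i'->'g', delta=(7-9)*3^3 mod 257 = 203, hash=44+203 mod 257 = 247 <-- target
Option B: s[2]='g'->'e', delta=(5-7)*3^1 mod 257 = 251, hash=44+251 mod 257 = 38
Option C: s[3]='j'->'h', delta=(8-10)*3^0 mod 257 = 255, hash=44+255 mod 257 = 42
Option D: s[1]='c'->'d', delta=(4-3)*3^2 mod 257 = 9, hash=44+9 mod 257 = 53

Answer: A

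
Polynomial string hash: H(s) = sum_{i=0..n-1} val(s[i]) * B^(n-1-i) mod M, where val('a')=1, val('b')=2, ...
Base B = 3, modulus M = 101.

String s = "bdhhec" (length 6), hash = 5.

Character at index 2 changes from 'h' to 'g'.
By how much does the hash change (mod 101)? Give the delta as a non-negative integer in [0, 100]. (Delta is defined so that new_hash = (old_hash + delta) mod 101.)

Delta formula: (val(new) - val(old)) * B^(n-1-k) mod M
  val('g') - val('h') = 7 - 8 = -1
  B^(n-1-k) = 3^3 mod 101 = 27
  Delta = -1 * 27 mod 101 = 74

Answer: 74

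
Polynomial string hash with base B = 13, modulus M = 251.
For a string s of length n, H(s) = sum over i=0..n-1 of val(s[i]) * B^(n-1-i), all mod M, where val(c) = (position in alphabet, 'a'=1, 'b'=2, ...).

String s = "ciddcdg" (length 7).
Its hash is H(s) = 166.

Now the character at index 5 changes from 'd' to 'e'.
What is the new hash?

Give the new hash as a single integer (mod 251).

Answer: 179

Derivation:
val('d') = 4, val('e') = 5
Position k = 5, exponent = n-1-k = 1
B^1 mod M = 13^1 mod 251 = 13
Delta = (5 - 4) * 13 mod 251 = 13
New hash = (166 + 13) mod 251 = 179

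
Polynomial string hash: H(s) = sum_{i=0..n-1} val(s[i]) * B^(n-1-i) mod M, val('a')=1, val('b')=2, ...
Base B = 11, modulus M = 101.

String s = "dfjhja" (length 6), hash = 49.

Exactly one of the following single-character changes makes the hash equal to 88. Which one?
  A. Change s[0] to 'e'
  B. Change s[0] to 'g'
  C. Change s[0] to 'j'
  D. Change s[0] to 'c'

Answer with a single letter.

Answer: C

Derivation:
Option A: s[0]='d'->'e', delta=(5-4)*11^5 mod 101 = 57, hash=49+57 mod 101 = 5
Option B: s[0]='d'->'g', delta=(7-4)*11^5 mod 101 = 70, hash=49+70 mod 101 = 18
Option C: s[0]='d'->'j', delta=(10-4)*11^5 mod 101 = 39, hash=49+39 mod 101 = 88 <-- target
Option D: s[0]='d'->'c', delta=(3-4)*11^5 mod 101 = 44, hash=49+44 mod 101 = 93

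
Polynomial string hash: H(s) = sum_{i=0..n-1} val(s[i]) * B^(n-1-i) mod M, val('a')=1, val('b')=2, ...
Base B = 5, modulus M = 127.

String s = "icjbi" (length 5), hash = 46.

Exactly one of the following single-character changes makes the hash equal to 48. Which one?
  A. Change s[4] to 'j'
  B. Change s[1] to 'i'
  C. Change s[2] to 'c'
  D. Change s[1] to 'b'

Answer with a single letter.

Option A: s[4]='i'->'j', delta=(10-9)*5^0 mod 127 = 1, hash=46+1 mod 127 = 47
Option B: s[1]='c'->'i', delta=(9-3)*5^3 mod 127 = 115, hash=46+115 mod 127 = 34
Option C: s[2]='j'->'c', delta=(3-10)*5^2 mod 127 = 79, hash=46+79 mod 127 = 125
Option D: s[1]='c'->'b', delta=(2-3)*5^3 mod 127 = 2, hash=46+2 mod 127 = 48 <-- target

Answer: D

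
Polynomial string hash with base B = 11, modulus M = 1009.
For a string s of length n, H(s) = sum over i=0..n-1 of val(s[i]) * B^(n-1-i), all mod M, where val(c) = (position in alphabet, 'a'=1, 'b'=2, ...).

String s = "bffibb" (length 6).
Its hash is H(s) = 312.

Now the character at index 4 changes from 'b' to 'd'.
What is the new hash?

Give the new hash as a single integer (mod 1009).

Answer: 334

Derivation:
val('b') = 2, val('d') = 4
Position k = 4, exponent = n-1-k = 1
B^1 mod M = 11^1 mod 1009 = 11
Delta = (4 - 2) * 11 mod 1009 = 22
New hash = (312 + 22) mod 1009 = 334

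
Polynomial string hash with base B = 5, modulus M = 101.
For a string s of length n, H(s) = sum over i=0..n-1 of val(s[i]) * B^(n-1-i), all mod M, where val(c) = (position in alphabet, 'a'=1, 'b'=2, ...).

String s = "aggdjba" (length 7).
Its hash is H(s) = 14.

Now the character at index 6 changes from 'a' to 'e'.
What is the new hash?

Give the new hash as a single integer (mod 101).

val('a') = 1, val('e') = 5
Position k = 6, exponent = n-1-k = 0
B^0 mod M = 5^0 mod 101 = 1
Delta = (5 - 1) * 1 mod 101 = 4
New hash = (14 + 4) mod 101 = 18

Answer: 18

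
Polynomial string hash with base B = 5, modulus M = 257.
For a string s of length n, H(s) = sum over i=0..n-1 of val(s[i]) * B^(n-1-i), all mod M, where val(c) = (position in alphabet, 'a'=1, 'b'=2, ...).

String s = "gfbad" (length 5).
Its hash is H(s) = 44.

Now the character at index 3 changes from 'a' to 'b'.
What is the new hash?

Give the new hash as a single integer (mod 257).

val('a') = 1, val('b') = 2
Position k = 3, exponent = n-1-k = 1
B^1 mod M = 5^1 mod 257 = 5
Delta = (2 - 1) * 5 mod 257 = 5
New hash = (44 + 5) mod 257 = 49

Answer: 49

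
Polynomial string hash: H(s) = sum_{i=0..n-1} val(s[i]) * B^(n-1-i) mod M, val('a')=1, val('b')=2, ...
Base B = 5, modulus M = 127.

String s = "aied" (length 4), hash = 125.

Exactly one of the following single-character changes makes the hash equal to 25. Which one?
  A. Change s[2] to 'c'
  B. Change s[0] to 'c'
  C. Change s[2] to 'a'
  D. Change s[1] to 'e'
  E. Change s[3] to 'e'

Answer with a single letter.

Option A: s[2]='e'->'c', delta=(3-5)*5^1 mod 127 = 117, hash=125+117 mod 127 = 115
Option B: s[0]='a'->'c', delta=(3-1)*5^3 mod 127 = 123, hash=125+123 mod 127 = 121
Option C: s[2]='e'->'a', delta=(1-5)*5^1 mod 127 = 107, hash=125+107 mod 127 = 105
Option D: s[1]='i'->'e', delta=(5-9)*5^2 mod 127 = 27, hash=125+27 mod 127 = 25 <-- target
Option E: s[3]='d'->'e', delta=(5-4)*5^0 mod 127 = 1, hash=125+1 mod 127 = 126

Answer: D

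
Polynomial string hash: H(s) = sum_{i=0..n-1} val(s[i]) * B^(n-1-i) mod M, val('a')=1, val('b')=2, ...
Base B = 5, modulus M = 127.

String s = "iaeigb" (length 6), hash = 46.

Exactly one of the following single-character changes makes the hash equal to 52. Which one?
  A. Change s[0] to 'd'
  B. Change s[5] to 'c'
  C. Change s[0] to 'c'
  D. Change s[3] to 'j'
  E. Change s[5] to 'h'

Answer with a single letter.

Answer: E

Derivation:
Option A: s[0]='i'->'d', delta=(4-9)*5^5 mod 127 = 123, hash=46+123 mod 127 = 42
Option B: s[5]='b'->'c', delta=(3-2)*5^0 mod 127 = 1, hash=46+1 mod 127 = 47
Option C: s[0]='i'->'c', delta=(3-9)*5^5 mod 127 = 46, hash=46+46 mod 127 = 92
Option D: s[3]='i'->'j', delta=(10-9)*5^2 mod 127 = 25, hash=46+25 mod 127 = 71
Option E: s[5]='b'->'h', delta=(8-2)*5^0 mod 127 = 6, hash=46+6 mod 127 = 52 <-- target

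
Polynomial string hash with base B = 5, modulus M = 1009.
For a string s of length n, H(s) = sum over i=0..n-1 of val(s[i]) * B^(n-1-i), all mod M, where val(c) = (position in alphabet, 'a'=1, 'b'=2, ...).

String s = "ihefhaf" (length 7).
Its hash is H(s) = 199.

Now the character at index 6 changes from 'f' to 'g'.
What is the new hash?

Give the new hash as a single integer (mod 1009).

Answer: 200

Derivation:
val('f') = 6, val('g') = 7
Position k = 6, exponent = n-1-k = 0
B^0 mod M = 5^0 mod 1009 = 1
Delta = (7 - 6) * 1 mod 1009 = 1
New hash = (199 + 1) mod 1009 = 200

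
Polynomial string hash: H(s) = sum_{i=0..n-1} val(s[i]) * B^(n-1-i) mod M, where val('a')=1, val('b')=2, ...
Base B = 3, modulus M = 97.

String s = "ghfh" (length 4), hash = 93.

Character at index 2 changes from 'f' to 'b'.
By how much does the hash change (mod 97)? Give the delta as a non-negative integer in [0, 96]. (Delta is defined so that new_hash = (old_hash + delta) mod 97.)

Answer: 85

Derivation:
Delta formula: (val(new) - val(old)) * B^(n-1-k) mod M
  val('b') - val('f') = 2 - 6 = -4
  B^(n-1-k) = 3^1 mod 97 = 3
  Delta = -4 * 3 mod 97 = 85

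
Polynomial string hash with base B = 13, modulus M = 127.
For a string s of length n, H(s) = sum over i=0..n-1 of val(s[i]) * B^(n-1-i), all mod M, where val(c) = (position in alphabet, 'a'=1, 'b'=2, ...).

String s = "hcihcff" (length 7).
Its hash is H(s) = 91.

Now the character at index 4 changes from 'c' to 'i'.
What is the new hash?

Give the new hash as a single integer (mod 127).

Answer: 89

Derivation:
val('c') = 3, val('i') = 9
Position k = 4, exponent = n-1-k = 2
B^2 mod M = 13^2 mod 127 = 42
Delta = (9 - 3) * 42 mod 127 = 125
New hash = (91 + 125) mod 127 = 89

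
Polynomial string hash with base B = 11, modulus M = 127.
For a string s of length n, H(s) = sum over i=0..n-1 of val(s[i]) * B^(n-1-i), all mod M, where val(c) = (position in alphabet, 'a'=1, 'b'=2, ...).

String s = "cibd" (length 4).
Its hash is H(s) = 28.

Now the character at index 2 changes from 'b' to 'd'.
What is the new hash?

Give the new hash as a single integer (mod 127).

Answer: 50

Derivation:
val('b') = 2, val('d') = 4
Position k = 2, exponent = n-1-k = 1
B^1 mod M = 11^1 mod 127 = 11
Delta = (4 - 2) * 11 mod 127 = 22
New hash = (28 + 22) mod 127 = 50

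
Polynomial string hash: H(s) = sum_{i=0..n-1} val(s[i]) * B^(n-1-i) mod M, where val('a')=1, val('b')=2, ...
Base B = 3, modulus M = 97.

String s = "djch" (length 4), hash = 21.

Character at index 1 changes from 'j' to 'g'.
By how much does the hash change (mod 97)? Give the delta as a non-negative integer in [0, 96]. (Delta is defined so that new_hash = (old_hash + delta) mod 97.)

Answer: 70

Derivation:
Delta formula: (val(new) - val(old)) * B^(n-1-k) mod M
  val('g') - val('j') = 7 - 10 = -3
  B^(n-1-k) = 3^2 mod 97 = 9
  Delta = -3 * 9 mod 97 = 70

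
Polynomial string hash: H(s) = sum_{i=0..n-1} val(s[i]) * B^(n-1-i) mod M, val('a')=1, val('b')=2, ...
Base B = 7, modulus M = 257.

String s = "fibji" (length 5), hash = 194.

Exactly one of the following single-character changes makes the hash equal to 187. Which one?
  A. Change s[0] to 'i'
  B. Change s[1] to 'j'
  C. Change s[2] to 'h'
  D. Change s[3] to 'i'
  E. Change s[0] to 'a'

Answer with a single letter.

Option A: s[0]='f'->'i', delta=(9-6)*7^4 mod 257 = 7, hash=194+7 mod 257 = 201
Option B: s[1]='i'->'j', delta=(10-9)*7^3 mod 257 = 86, hash=194+86 mod 257 = 23
Option C: s[2]='b'->'h', delta=(8-2)*7^2 mod 257 = 37, hash=194+37 mod 257 = 231
Option D: s[3]='j'->'i', delta=(9-10)*7^1 mod 257 = 250, hash=194+250 mod 257 = 187 <-- target
Option E: s[0]='f'->'a', delta=(1-6)*7^4 mod 257 = 74, hash=194+74 mod 257 = 11

Answer: D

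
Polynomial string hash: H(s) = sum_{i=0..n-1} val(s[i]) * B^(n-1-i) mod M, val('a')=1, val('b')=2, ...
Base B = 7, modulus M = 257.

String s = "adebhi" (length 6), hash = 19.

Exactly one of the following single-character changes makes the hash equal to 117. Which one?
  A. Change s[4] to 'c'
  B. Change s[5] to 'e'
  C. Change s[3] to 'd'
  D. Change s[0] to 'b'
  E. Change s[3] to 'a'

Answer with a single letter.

Answer: C

Derivation:
Option A: s[4]='h'->'c', delta=(3-8)*7^1 mod 257 = 222, hash=19+222 mod 257 = 241
Option B: s[5]='i'->'e', delta=(5-9)*7^0 mod 257 = 253, hash=19+253 mod 257 = 15
Option C: s[3]='b'->'d', delta=(4-2)*7^2 mod 257 = 98, hash=19+98 mod 257 = 117 <-- target
Option D: s[0]='a'->'b', delta=(2-1)*7^5 mod 257 = 102, hash=19+102 mod 257 = 121
Option E: s[3]='b'->'a', delta=(1-2)*7^2 mod 257 = 208, hash=19+208 mod 257 = 227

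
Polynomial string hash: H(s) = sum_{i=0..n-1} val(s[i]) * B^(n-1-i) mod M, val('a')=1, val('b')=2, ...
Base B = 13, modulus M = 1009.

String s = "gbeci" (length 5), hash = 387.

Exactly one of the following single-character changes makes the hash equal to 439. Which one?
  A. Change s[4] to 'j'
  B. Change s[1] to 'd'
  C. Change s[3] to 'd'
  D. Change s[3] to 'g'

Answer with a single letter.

Answer: D

Derivation:
Option A: s[4]='i'->'j', delta=(10-9)*13^0 mod 1009 = 1, hash=387+1 mod 1009 = 388
Option B: s[1]='b'->'d', delta=(4-2)*13^3 mod 1009 = 358, hash=387+358 mod 1009 = 745
Option C: s[3]='c'->'d', delta=(4-3)*13^1 mod 1009 = 13, hash=387+13 mod 1009 = 400
Option D: s[3]='c'->'g', delta=(7-3)*13^1 mod 1009 = 52, hash=387+52 mod 1009 = 439 <-- target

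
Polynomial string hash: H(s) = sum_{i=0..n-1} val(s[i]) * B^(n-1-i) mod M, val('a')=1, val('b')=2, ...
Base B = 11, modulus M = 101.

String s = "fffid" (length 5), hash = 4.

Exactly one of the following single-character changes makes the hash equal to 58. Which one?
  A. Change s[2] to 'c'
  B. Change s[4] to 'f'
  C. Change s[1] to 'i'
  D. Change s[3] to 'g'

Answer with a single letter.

Option A: s[2]='f'->'c', delta=(3-6)*11^2 mod 101 = 41, hash=4+41 mod 101 = 45
Option B: s[4]='d'->'f', delta=(6-4)*11^0 mod 101 = 2, hash=4+2 mod 101 = 6
Option C: s[1]='f'->'i', delta=(9-6)*11^3 mod 101 = 54, hash=4+54 mod 101 = 58 <-- target
Option D: s[3]='i'->'g', delta=(7-9)*11^1 mod 101 = 79, hash=4+79 mod 101 = 83

Answer: C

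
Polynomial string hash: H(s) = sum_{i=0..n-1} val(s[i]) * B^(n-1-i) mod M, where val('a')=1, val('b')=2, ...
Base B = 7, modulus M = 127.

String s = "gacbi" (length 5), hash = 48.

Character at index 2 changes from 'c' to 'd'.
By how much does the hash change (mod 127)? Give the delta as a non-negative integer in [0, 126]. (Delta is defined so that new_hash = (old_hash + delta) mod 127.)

Delta formula: (val(new) - val(old)) * B^(n-1-k) mod M
  val('d') - val('c') = 4 - 3 = 1
  B^(n-1-k) = 7^2 mod 127 = 49
  Delta = 1 * 49 mod 127 = 49

Answer: 49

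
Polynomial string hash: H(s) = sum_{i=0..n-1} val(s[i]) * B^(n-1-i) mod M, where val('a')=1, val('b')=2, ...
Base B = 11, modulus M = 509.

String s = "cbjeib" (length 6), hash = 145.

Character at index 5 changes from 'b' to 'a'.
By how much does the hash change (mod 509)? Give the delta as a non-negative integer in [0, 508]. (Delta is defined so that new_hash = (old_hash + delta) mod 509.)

Answer: 508

Derivation:
Delta formula: (val(new) - val(old)) * B^(n-1-k) mod M
  val('a') - val('b') = 1 - 2 = -1
  B^(n-1-k) = 11^0 mod 509 = 1
  Delta = -1 * 1 mod 509 = 508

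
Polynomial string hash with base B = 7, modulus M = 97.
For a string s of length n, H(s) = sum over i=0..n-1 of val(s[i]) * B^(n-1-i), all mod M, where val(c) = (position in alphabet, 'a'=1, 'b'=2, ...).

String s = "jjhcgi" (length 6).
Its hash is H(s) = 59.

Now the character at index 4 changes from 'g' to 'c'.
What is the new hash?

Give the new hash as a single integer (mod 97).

val('g') = 7, val('c') = 3
Position k = 4, exponent = n-1-k = 1
B^1 mod M = 7^1 mod 97 = 7
Delta = (3 - 7) * 7 mod 97 = 69
New hash = (59 + 69) mod 97 = 31

Answer: 31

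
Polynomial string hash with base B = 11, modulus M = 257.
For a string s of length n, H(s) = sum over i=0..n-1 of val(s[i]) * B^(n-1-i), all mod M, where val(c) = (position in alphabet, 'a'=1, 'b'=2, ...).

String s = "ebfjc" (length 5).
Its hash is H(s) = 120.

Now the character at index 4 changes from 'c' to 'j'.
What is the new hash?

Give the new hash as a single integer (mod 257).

Answer: 127

Derivation:
val('c') = 3, val('j') = 10
Position k = 4, exponent = n-1-k = 0
B^0 mod M = 11^0 mod 257 = 1
Delta = (10 - 3) * 1 mod 257 = 7
New hash = (120 + 7) mod 257 = 127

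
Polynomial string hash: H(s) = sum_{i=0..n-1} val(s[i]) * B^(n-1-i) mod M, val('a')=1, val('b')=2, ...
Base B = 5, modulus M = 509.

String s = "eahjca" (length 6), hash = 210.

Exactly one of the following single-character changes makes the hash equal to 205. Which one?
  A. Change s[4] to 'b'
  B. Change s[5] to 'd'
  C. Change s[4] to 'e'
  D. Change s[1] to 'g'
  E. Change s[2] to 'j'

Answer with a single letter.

Option A: s[4]='c'->'b', delta=(2-3)*5^1 mod 509 = 504, hash=210+504 mod 509 = 205 <-- target
Option B: s[5]='a'->'d', delta=(4-1)*5^0 mod 509 = 3, hash=210+3 mod 509 = 213
Option C: s[4]='c'->'e', delta=(5-3)*5^1 mod 509 = 10, hash=210+10 mod 509 = 220
Option D: s[1]='a'->'g', delta=(7-1)*5^4 mod 509 = 187, hash=210+187 mod 509 = 397
Option E: s[2]='h'->'j', delta=(10-8)*5^3 mod 509 = 250, hash=210+250 mod 509 = 460

Answer: A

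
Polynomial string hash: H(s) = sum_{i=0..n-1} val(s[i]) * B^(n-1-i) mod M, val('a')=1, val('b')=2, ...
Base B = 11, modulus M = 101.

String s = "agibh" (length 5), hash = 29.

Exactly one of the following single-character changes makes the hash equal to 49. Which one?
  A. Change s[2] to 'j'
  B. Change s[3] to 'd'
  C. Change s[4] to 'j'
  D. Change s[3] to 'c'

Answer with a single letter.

Answer: A

Derivation:
Option A: s[2]='i'->'j', delta=(10-9)*11^2 mod 101 = 20, hash=29+20 mod 101 = 49 <-- target
Option B: s[3]='b'->'d', delta=(4-2)*11^1 mod 101 = 22, hash=29+22 mod 101 = 51
Option C: s[4]='h'->'j', delta=(10-8)*11^0 mod 101 = 2, hash=29+2 mod 101 = 31
Option D: s[3]='b'->'c', delta=(3-2)*11^1 mod 101 = 11, hash=29+11 mod 101 = 40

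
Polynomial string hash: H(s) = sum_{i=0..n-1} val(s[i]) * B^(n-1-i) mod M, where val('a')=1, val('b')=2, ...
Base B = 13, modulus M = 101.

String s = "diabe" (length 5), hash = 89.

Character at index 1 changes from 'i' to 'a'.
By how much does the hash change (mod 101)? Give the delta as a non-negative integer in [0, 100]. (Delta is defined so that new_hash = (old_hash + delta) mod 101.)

Answer: 99

Derivation:
Delta formula: (val(new) - val(old)) * B^(n-1-k) mod M
  val('a') - val('i') = 1 - 9 = -8
  B^(n-1-k) = 13^3 mod 101 = 76
  Delta = -8 * 76 mod 101 = 99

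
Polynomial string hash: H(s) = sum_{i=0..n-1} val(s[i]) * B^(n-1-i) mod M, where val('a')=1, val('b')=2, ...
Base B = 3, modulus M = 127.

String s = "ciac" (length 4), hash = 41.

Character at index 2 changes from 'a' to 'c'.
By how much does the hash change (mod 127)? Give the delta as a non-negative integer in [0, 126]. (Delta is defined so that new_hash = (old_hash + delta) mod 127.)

Delta formula: (val(new) - val(old)) * B^(n-1-k) mod M
  val('c') - val('a') = 3 - 1 = 2
  B^(n-1-k) = 3^1 mod 127 = 3
  Delta = 2 * 3 mod 127 = 6

Answer: 6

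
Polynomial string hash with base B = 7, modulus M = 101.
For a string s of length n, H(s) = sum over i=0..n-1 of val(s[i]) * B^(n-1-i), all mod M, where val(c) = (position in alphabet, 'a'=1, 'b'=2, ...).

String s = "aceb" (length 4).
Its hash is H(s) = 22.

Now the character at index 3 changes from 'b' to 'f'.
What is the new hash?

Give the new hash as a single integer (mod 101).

Answer: 26

Derivation:
val('b') = 2, val('f') = 6
Position k = 3, exponent = n-1-k = 0
B^0 mod M = 7^0 mod 101 = 1
Delta = (6 - 2) * 1 mod 101 = 4
New hash = (22 + 4) mod 101 = 26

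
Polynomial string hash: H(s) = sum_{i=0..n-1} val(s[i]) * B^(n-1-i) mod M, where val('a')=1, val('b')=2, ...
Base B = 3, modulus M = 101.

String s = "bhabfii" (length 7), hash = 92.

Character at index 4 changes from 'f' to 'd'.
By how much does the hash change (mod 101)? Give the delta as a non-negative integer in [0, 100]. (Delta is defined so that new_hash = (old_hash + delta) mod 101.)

Delta formula: (val(new) - val(old)) * B^(n-1-k) mod M
  val('d') - val('f') = 4 - 6 = -2
  B^(n-1-k) = 3^2 mod 101 = 9
  Delta = -2 * 9 mod 101 = 83

Answer: 83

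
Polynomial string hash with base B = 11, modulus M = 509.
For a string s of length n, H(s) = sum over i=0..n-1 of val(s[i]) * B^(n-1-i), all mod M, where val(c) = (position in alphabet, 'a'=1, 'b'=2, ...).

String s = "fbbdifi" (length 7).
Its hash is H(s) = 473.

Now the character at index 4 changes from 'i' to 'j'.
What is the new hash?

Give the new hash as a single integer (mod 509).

val('i') = 9, val('j') = 10
Position k = 4, exponent = n-1-k = 2
B^2 mod M = 11^2 mod 509 = 121
Delta = (10 - 9) * 121 mod 509 = 121
New hash = (473 + 121) mod 509 = 85

Answer: 85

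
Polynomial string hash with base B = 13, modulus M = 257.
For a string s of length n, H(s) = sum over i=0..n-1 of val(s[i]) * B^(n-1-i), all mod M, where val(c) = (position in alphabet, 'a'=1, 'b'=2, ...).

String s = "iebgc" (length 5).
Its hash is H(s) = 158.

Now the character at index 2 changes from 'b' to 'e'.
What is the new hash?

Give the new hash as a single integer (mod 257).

Answer: 151

Derivation:
val('b') = 2, val('e') = 5
Position k = 2, exponent = n-1-k = 2
B^2 mod M = 13^2 mod 257 = 169
Delta = (5 - 2) * 169 mod 257 = 250
New hash = (158 + 250) mod 257 = 151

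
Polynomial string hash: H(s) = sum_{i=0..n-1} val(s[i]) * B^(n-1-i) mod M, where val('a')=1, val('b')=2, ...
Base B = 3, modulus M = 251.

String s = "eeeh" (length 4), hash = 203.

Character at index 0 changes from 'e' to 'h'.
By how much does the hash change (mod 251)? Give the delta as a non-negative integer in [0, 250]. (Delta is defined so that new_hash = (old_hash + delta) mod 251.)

Answer: 81

Derivation:
Delta formula: (val(new) - val(old)) * B^(n-1-k) mod M
  val('h') - val('e') = 8 - 5 = 3
  B^(n-1-k) = 3^3 mod 251 = 27
  Delta = 3 * 27 mod 251 = 81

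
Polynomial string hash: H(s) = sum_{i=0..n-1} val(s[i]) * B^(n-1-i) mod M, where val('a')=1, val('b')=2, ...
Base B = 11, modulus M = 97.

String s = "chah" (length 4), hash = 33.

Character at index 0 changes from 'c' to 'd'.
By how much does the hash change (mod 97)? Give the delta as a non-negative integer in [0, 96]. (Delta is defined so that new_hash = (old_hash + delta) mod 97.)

Delta formula: (val(new) - val(old)) * B^(n-1-k) mod M
  val('d') - val('c') = 4 - 3 = 1
  B^(n-1-k) = 11^3 mod 97 = 70
  Delta = 1 * 70 mod 97 = 70

Answer: 70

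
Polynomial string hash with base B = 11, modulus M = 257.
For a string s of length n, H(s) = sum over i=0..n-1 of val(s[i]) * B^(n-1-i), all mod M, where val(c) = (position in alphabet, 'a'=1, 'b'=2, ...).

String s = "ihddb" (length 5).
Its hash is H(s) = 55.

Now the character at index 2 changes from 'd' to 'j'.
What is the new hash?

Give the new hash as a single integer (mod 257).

val('d') = 4, val('j') = 10
Position k = 2, exponent = n-1-k = 2
B^2 mod M = 11^2 mod 257 = 121
Delta = (10 - 4) * 121 mod 257 = 212
New hash = (55 + 212) mod 257 = 10

Answer: 10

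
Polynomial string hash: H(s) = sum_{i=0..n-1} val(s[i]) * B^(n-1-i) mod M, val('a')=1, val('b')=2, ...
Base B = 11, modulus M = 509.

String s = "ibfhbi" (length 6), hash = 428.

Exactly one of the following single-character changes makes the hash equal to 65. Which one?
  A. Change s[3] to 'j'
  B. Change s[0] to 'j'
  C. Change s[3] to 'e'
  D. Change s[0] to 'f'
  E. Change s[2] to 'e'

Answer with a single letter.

Option A: s[3]='h'->'j', delta=(10-8)*11^2 mod 509 = 242, hash=428+242 mod 509 = 161
Option B: s[0]='i'->'j', delta=(10-9)*11^5 mod 509 = 207, hash=428+207 mod 509 = 126
Option C: s[3]='h'->'e', delta=(5-8)*11^2 mod 509 = 146, hash=428+146 mod 509 = 65 <-- target
Option D: s[0]='i'->'f', delta=(6-9)*11^5 mod 509 = 397, hash=428+397 mod 509 = 316
Option E: s[2]='f'->'e', delta=(5-6)*11^3 mod 509 = 196, hash=428+196 mod 509 = 115

Answer: C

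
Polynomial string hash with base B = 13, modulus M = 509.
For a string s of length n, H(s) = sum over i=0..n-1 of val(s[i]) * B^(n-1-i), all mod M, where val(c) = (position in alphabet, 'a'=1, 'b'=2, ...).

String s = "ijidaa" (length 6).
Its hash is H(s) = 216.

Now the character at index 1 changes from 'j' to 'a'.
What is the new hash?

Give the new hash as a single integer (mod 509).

Answer: 212

Derivation:
val('j') = 10, val('a') = 1
Position k = 1, exponent = n-1-k = 4
B^4 mod M = 13^4 mod 509 = 57
Delta = (1 - 10) * 57 mod 509 = 505
New hash = (216 + 505) mod 509 = 212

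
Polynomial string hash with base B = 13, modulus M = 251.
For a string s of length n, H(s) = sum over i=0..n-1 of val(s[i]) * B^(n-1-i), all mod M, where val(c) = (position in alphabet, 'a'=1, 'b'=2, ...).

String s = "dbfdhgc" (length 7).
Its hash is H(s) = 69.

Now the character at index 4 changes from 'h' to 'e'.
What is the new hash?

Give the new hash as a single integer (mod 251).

val('h') = 8, val('e') = 5
Position k = 4, exponent = n-1-k = 2
B^2 mod M = 13^2 mod 251 = 169
Delta = (5 - 8) * 169 mod 251 = 246
New hash = (69 + 246) mod 251 = 64

Answer: 64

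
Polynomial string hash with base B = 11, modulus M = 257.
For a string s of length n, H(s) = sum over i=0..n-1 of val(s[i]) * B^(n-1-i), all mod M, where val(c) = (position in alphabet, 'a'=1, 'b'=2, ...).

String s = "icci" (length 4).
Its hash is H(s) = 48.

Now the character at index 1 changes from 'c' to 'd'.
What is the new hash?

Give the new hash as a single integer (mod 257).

Answer: 169

Derivation:
val('c') = 3, val('d') = 4
Position k = 1, exponent = n-1-k = 2
B^2 mod M = 11^2 mod 257 = 121
Delta = (4 - 3) * 121 mod 257 = 121
New hash = (48 + 121) mod 257 = 169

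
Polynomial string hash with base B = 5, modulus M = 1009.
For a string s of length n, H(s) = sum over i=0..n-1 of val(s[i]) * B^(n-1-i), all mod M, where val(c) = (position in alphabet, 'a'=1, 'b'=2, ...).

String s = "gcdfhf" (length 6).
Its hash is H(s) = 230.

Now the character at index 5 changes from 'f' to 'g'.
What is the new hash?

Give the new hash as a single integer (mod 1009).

val('f') = 6, val('g') = 7
Position k = 5, exponent = n-1-k = 0
B^0 mod M = 5^0 mod 1009 = 1
Delta = (7 - 6) * 1 mod 1009 = 1
New hash = (230 + 1) mod 1009 = 231

Answer: 231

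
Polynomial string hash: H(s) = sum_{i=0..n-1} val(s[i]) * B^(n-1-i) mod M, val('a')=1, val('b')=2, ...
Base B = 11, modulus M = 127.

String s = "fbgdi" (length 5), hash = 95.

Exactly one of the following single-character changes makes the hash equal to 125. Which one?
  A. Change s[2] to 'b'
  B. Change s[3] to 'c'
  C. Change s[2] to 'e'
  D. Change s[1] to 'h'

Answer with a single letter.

Option A: s[2]='g'->'b', delta=(2-7)*11^2 mod 127 = 30, hash=95+30 mod 127 = 125 <-- target
Option B: s[3]='d'->'c', delta=(3-4)*11^1 mod 127 = 116, hash=95+116 mod 127 = 84
Option C: s[2]='g'->'e', delta=(5-7)*11^2 mod 127 = 12, hash=95+12 mod 127 = 107
Option D: s[1]='b'->'h', delta=(8-2)*11^3 mod 127 = 112, hash=95+112 mod 127 = 80

Answer: A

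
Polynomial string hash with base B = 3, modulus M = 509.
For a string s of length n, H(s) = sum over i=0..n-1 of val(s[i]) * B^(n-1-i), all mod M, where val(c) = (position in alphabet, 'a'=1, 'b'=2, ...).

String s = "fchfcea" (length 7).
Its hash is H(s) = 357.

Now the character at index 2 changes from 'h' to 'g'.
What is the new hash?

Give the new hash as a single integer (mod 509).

val('h') = 8, val('g') = 7
Position k = 2, exponent = n-1-k = 4
B^4 mod M = 3^4 mod 509 = 81
Delta = (7 - 8) * 81 mod 509 = 428
New hash = (357 + 428) mod 509 = 276

Answer: 276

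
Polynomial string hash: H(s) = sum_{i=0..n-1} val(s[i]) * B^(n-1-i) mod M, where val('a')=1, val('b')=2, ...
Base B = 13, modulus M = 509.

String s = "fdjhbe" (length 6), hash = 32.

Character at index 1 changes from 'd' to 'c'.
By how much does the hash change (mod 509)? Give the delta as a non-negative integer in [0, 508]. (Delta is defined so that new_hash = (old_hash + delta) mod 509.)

Delta formula: (val(new) - val(old)) * B^(n-1-k) mod M
  val('c') - val('d') = 3 - 4 = -1
  B^(n-1-k) = 13^4 mod 509 = 57
  Delta = -1 * 57 mod 509 = 452

Answer: 452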